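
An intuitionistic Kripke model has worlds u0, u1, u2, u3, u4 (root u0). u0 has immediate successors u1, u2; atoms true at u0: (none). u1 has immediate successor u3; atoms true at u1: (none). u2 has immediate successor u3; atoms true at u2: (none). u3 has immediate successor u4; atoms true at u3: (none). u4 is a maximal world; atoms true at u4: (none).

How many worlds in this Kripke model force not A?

5

u0: forces it.
u1: forces it.
u2: forces it.
u3: forces it.
u4: forces it.
Worlds forcing the formula: {u0, u1, u2, u3, u4}.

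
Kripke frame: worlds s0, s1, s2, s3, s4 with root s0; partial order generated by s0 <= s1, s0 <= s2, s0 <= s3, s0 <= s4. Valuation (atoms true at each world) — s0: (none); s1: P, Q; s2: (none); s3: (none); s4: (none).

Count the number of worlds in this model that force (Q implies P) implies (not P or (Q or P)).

s0: does not force it — s0 does not force (Q implies P) implies (not P or (Q or P)): already at s0 itself, s0 forces Q implies P but s0 does not force not P or (Q or P).
s1: forces it.
s2: forces it.
s3: forces it.
s4: forces it.
Worlds forcing the formula: {s1, s2, s3, s4}.

4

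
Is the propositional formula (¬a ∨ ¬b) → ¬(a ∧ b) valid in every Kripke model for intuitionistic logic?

Yes

This is a constructively valid De Morgan direction (disjunction of negations to negated conjunction), which is intuitionistically derivable.
If ¬a holds at a world then no accessible world forces a, hence none forces a ∧ b; likewise for ¬b.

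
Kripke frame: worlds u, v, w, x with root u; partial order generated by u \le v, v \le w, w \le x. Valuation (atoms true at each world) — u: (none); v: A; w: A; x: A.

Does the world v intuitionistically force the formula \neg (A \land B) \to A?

Yes

v \Vdash \neg (A \land B) \to A: every world accessible from v that forces \neg (A \land B) (namely v, w, x) also forces A.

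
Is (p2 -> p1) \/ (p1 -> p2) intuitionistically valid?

This is the Gödel–Dummett linearity axiom, which is not intuitionistically valid.
A Kripke countermodel: worlds u, v, w; order generated by u <= v, u <= w; atoms true at each world — u:{}; v:{p2}; w:{p1}.
u ||-/- (p2 -> p1) \/ (p1 -> p2): neither disjunct is forced at u.
u ||-/- p2 -> p1: at the accessible world v, v ||- p2 but v ||-/- p1.
v lacks atom p1, so v ||-/- p1.
So the root u does not force the formula.

No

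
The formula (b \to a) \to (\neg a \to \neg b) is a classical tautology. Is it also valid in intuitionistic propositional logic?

Yes

This is the forward direction of contraposition, which is intuitionistically derivable.
Assume b \to a and \neg a. If b held then a would follow, contradicting \neg a; so \neg b.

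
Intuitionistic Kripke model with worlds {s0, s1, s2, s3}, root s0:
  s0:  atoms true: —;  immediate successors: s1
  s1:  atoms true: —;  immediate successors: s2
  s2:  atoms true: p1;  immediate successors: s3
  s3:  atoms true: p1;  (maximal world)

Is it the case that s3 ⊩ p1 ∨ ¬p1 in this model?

s3 ⊩ p1 ∨ ¬p1 via the disjunct p1.

Yes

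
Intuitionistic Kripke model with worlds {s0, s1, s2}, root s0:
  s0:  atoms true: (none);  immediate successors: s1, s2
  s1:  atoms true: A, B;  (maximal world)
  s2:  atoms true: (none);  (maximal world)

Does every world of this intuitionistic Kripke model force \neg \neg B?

Not every world: s0 \nVdash \neg \neg B.
s0 \nVdash \neg \neg B since s2 is accessible from s0 and s2 \Vdash \neg B.
s2 \Vdash \neg B: no world accessible from s2 forces B.

No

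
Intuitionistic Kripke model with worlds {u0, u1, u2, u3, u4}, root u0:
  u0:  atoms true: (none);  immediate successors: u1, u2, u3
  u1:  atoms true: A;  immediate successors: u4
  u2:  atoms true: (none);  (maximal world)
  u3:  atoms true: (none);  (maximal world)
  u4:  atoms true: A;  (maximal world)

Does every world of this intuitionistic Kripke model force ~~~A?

No

Not every world: u0 ||-/- ~~~A.
u0 ||-/- ~~~A since u1 is accessible from u0 and u1 ||- ~~A.
u1 ||- ~~A: no world accessible from u1 forces ~A.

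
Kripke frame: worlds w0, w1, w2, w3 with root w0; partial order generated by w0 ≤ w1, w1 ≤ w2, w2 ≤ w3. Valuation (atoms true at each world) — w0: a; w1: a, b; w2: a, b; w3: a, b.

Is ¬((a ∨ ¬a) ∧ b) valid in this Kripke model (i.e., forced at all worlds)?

No

Not every world: w0 ⊮ ¬((a ∨ ¬a) ∧ b).
w0 ⊮ ¬((a ∨ ¬a) ∧ b) since w1 is accessible from w0 and w1 ⊩ (a ∨ ¬a) ∧ b.
w1 ⊩ (a ∨ ¬a) ∧ b since w1 forces both conjuncts.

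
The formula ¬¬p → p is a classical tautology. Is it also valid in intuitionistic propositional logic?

This is double-negation elimination, which is not intuitionistically valid.
A Kripke countermodel: worlds s0, s1; order generated by s0 ≤ s1; atoms true at each world — s0:{}; s1:{p}.
s0 ⊮ ¬¬p → p: already at s0 itself, s0 ⊩ ¬¬p but s0 ⊮ p.
s0 lacks atom p, so s0 ⊮ p.
So the root s0 does not force the formula.

No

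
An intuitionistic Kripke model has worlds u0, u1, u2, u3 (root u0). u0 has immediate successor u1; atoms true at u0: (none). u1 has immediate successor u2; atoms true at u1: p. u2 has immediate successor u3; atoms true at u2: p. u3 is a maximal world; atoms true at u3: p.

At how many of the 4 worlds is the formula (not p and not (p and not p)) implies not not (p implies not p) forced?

4

u0: forces it.
u1: forces it.
u2: forces it.
u3: forces it.
Worlds forcing the formula: {u0, u1, u2, u3}.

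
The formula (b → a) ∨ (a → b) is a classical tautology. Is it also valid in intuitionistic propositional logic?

This is the Gödel–Dummett linearity axiom, which is not intuitionistically valid.
A Kripke countermodel: worlds u, v, w; order generated by u ≤ v, u ≤ w; atoms true at each world — u:{}; v:{b}; w:{a}.
u ⊮ (b → a) ∨ (a → b): neither disjunct is forced at u.
u ⊮ b → a: at the accessible world v, v ⊩ b but v ⊮ a.
v lacks atom a, so v ⊮ a.
So the root u does not force the formula.

No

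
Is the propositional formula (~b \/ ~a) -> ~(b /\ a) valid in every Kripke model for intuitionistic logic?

Yes

This is a constructively valid De Morgan direction (disjunction of negations to negated conjunction), which is intuitionistically derivable.
If ~b holds at a world then no accessible world forces b, hence none forces b /\ a; likewise for ~a.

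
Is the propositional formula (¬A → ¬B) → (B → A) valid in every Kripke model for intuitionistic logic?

This is the converse of contraposition, which is not intuitionistically valid.
A Kripke countermodel: worlds w0, w1; order generated by w0 ≤ w1; atoms true at each world — w0:{B}; w1:{A,B}.
w0 ⊮ (¬A → ¬B) → (B → A): already at w0 itself, w0 ⊩ ¬A → ¬B but w0 ⊮ B → A.
w0 ⊮ B → A: already at w0 itself, w0 ⊩ B but w0 ⊮ A.
w0 lacks atom A, so w0 ⊮ A.
So the root w0 does not force the formula.

No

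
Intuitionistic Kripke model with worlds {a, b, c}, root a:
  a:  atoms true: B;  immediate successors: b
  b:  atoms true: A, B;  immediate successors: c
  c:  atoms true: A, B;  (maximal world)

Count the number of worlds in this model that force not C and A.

a: does not force it — a does not force not C and A since a fails A.
b: forces it.
c: forces it.
Worlds forcing the formula: {b, c}.

2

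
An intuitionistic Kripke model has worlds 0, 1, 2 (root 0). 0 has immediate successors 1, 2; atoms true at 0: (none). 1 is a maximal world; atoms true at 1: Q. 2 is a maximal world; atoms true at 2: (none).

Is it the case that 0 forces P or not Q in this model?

0 does not force P or not Q: neither disjunct is forced at 0.
0 lacks atom P, so 0 does not force P.

No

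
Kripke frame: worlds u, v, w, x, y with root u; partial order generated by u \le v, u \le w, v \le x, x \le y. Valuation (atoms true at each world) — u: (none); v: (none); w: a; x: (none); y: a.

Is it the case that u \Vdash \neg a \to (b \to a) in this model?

u \Vdash \neg a \to (b \to a) vacuously: no world accessible from u forces the antecedent \neg a.

Yes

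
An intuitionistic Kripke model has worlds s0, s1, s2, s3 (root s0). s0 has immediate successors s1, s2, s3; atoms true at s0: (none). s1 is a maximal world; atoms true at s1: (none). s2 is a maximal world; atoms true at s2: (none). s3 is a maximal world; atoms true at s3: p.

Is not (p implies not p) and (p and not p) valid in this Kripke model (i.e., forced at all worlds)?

No

Not every world: s0 does not force not (p implies not p) and (p and not p).
s0 does not force not (p implies not p) and (p and not p) since s0 fails not (p implies not p).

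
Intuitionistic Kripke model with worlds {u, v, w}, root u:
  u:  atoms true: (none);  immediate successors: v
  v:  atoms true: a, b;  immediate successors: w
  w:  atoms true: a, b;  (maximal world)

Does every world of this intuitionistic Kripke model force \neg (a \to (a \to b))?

Not every world: u \nVdash \neg (a \to (a \to b)).
u \nVdash \neg (a \to (a \to b)) since u is accessible from u and u \Vdash a \to (a \to b).
u \Vdash a \to (a \to b): every world accessible from u that forces a (namely v, w) also forces a \to b.

No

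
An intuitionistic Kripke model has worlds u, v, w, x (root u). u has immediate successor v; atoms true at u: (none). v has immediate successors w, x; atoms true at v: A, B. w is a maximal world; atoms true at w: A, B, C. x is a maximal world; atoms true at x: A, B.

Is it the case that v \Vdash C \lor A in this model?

Yes

v \Vdash C \lor A via the disjunct A.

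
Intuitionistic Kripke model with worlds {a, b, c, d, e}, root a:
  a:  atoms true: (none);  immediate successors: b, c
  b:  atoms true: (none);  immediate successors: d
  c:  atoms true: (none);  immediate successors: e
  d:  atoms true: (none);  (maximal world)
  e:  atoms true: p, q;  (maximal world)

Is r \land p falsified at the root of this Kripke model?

Yes

a \nVdash r \land p since a fails r.
So the root a does not force r \land p; the model is a countermodel.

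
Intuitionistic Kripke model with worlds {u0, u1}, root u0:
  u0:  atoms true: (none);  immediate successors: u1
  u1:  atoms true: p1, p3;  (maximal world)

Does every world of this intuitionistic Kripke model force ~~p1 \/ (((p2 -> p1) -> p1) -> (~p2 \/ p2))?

Yes

u0 ||- ~~p1 \/ (((p2 -> p1) -> p1) -> (~p2 \/ p2)) via the disjunct ~~p1.
Since the root u0 forces ~~p1 \/ (((p2 -> p1) -> p1) -> (~p2 \/ p2)) and forcing is persistent (monotone upward), every world forces it.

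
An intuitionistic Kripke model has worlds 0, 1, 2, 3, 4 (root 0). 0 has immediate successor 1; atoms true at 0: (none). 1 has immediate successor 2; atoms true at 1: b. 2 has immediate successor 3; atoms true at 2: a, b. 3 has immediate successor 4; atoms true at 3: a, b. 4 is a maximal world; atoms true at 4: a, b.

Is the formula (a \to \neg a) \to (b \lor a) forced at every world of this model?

Yes

0 \Vdash (a \to \neg a) \to (b \lor a) vacuously: no world accessible from 0 forces the antecedent a \to \neg a.
Since the root 0 forces (a \to \neg a) \to (b \lor a) and forcing is persistent (monotone upward), every world forces it.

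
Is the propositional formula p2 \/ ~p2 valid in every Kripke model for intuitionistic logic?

This is the law of excluded middle, which is not intuitionistically valid.
A Kripke countermodel: worlds u0, u1; order generated by u0 <= u1; atoms true at each world — u0:{}; u1:{p2}.
u0 ||-/- p2 \/ ~p2: neither disjunct is forced at u0.
u0 lacks atom p2, so u0 ||-/- p2.
So the root u0 does not force the formula.

No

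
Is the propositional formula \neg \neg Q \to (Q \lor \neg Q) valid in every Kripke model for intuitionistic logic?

No

This is a variant of double-negation elimination (deriving excluded middle from double negation), which is not intuitionistically valid.
A Kripke countermodel: worlds a, b; order generated by a \le b; atoms true at each world — a:{}; b:{Q}.
a \nVdash \neg \neg Q \to (Q \lor \neg Q): already at a itself, a \Vdash \neg \neg Q but a \nVdash Q \lor \neg Q.
a \nVdash Q \lor \neg Q: neither disjunct is forced at a.
a lacks atom Q, so a \nVdash Q.
So the root a does not force the formula.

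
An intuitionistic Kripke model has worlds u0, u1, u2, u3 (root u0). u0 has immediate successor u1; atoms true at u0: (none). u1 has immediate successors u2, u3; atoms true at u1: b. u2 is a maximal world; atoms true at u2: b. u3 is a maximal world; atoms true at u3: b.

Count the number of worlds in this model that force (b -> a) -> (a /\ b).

u0: forces it.
u1: forces it.
u2: forces it.
u3: forces it.
Worlds forcing the formula: {u0, u1, u2, u3}.

4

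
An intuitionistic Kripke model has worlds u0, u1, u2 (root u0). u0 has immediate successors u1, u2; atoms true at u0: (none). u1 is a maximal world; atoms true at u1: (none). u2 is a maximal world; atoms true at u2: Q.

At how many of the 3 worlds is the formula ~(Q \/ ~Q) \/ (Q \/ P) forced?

1

u0: does not force it — u0 ||-/- ~(Q \/ ~Q) \/ (Q \/ P): neither disjunct is forced at u0.
u1: does not force it — u1 ||-/- ~(Q \/ ~Q) \/ (Q \/ P): neither disjunct is forced at u1.
u2: forces it.
Worlds forcing the formula: {u2}.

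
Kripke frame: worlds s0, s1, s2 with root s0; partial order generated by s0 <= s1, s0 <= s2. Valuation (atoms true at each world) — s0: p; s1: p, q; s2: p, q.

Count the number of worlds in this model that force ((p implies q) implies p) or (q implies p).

3

s0: forces it.
s1: forces it.
s2: forces it.
Worlds forcing the formula: {s0, s1, s2}.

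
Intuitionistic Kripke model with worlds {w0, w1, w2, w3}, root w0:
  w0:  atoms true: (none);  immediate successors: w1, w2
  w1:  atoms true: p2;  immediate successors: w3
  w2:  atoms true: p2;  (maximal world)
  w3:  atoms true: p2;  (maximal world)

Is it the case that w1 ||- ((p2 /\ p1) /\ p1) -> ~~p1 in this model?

w1 ||- ((p2 /\ p1) /\ p1) -> ~~p1 vacuously: no world accessible from w1 forces the antecedent (p2 /\ p1) /\ p1.

Yes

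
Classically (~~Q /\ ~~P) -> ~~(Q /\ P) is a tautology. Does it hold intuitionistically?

This is the distribution of double negation over conjunction, which is intuitionistically derivable.
Assume ~~Q, ~~P, and ~(Q /\ P). From Q we'd get ~P (since Q /\ P is refuted), contradicting ~~P; so ~Q, contradicting ~~Q.

Yes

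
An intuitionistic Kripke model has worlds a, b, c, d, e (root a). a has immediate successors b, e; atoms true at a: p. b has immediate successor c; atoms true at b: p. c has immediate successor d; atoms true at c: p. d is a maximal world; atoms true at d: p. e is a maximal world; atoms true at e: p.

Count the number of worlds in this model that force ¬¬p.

a: forces it.
b: forces it.
c: forces it.
d: forces it.
e: forces it.
Worlds forcing the formula: {a, b, c, d, e}.

5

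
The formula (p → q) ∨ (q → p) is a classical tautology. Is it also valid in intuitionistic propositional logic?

No

This is the Gödel–Dummett linearity axiom, which is not intuitionistically valid.
A Kripke countermodel: worlds 0, 1, 2; order generated by 0 ≤ 1, 0 ≤ 2; atoms true at each world — 0:{}; 1:{p}; 2:{q}.
0 ⊮ (p → q) ∨ (q → p): neither disjunct is forced at 0.
0 ⊮ p → q: at the accessible world 1, 1 ⊩ p but 1 ⊮ q.
1 lacks atom q, so 1 ⊮ q.
So the root 0 does not force the formula.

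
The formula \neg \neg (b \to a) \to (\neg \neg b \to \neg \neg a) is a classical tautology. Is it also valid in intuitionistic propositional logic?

Yes

This is the distribution of double negation over implication, which is intuitionistically derivable.
Assume \neg \neg (b \to a) and \neg \neg b; suppose \neg a. Then b \to a would give \neg b (by contraposition), contradicting \neg \neg b; so \neg (b \to a), contradicting \neg \neg (b \to a). Hence \neg \neg a.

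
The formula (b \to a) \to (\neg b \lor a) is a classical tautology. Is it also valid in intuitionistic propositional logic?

This is the material-implication-as-disjunction principle, which is not intuitionistically valid.
A Kripke countermodel: worlds s0, s1; order generated by s0 \le s1; atoms true at each world — s0:{}; s1:{a,b}.
s0 \nVdash (b \to a) \to (\neg b \lor a): already at s0 itself, s0 \Vdash b \to a but s0 \nVdash \neg b \lor a.
s0 \nVdash \neg b \lor a: neither disjunct is forced at s0.
s0 \nVdash \neg b since s1 is accessible from s0 and s1 \Vdash b.
So the root s0 does not force the formula.

No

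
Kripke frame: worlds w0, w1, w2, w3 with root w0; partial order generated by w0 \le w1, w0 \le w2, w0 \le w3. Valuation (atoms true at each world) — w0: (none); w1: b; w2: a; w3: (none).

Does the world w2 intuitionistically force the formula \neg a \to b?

w2 \Vdash \neg a \to b vacuously: no world accessible from w2 forces the antecedent \neg a.

Yes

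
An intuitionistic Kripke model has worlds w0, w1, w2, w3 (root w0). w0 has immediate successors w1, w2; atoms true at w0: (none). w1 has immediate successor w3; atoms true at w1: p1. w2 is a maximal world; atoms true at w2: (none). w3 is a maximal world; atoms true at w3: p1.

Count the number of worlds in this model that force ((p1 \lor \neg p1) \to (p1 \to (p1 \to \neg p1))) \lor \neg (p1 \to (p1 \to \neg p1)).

3

w0: does not force it — w0 \nVdash ((p1 \lor \neg p1) \to (p1 \to (p1 \to \neg p1))) \lor \neg (p1 \to (p1 \to \neg p1)): neither disjunct is forced at w0.
w1: forces it.
w2: forces it.
w3: forces it.
Worlds forcing the formula: {w1, w2, w3}.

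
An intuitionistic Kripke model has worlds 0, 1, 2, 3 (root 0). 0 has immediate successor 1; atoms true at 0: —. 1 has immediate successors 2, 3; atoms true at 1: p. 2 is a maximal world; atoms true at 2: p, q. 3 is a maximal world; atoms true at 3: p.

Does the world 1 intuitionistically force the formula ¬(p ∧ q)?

1 ⊮ ¬(p ∧ q) since 2 is accessible from 1 and 2 ⊩ p ∧ q.
2 ⊩ p ∧ q since 2 forces both conjuncts.

No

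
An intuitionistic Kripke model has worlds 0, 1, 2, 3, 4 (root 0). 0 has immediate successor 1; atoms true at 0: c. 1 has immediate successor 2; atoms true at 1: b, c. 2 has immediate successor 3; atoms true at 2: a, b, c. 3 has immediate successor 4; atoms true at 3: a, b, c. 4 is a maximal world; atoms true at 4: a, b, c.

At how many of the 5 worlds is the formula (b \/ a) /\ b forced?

0: does not force it — 0 ||-/- (b \/ a) /\ b since 0 fails b \/ a.
1: forces it.
2: forces it.
3: forces it.
4: forces it.
Worlds forcing the formula: {1, 2, 3, 4}.

4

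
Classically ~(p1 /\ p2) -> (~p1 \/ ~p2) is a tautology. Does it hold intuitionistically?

No

This is the constructively invalid direction of De Morgan's law for conjunction, which is not intuitionistically valid.
A Kripke countermodel: worlds u0, u1, u2; order generated by u0 <= u1, u0 <= u2; atoms true at each world — u0:{}; u1:{p1}; u2:{p2}.
u0 ||-/- ~(p1 /\ p2) -> (~p1 \/ ~p2): already at u0 itself, u0 ||- ~(p1 /\ p2) but u0 ||-/- ~p1 \/ ~p2.
u0 ||-/- ~p1 \/ ~p2: neither disjunct is forced at u0.
u0 ||-/- ~p1 since u1 is accessible from u0 and u1 ||- p1.
So the root u0 does not force the formula.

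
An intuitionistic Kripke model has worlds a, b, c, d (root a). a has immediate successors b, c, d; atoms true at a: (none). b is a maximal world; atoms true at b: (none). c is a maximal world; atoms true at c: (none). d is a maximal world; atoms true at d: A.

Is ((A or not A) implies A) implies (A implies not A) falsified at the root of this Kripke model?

a does not force ((A or not A) implies A) implies (A implies not A): at the accessible world d, d forces (A or not A) implies A but d does not force A implies not A.
d does not force A implies not A: already at d itself, d forces A but d does not force not A.
d does not force not A since d is accessible from d and d forces A.
So the root a does not force ((A or not A) implies A) implies (A implies not A); the model is a countermodel.

Yes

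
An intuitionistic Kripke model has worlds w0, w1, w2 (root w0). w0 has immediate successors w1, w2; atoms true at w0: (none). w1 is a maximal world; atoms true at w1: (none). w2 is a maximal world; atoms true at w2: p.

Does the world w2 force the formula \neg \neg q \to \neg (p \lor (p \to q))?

Yes

w2 \Vdash \neg \neg q \to \neg (p \lor (p \to q)) vacuously: no world accessible from w2 forces the antecedent \neg \neg q.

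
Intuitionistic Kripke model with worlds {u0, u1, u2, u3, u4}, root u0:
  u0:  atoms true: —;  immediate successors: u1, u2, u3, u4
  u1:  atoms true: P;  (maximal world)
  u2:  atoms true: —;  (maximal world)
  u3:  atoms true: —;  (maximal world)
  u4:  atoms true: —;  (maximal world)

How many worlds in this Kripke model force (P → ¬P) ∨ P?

4

u0: does not force it — u0 ⊮ (P → ¬P) ∨ P: neither disjunct is forced at u0.
u1: forces it.
u2: forces it.
u3: forces it.
u4: forces it.
Worlds forcing the formula: {u1, u2, u3, u4}.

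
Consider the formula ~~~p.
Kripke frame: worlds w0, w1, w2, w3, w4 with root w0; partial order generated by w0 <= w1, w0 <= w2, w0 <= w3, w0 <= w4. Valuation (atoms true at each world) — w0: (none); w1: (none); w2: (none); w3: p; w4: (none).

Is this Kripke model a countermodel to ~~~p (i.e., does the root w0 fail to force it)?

Yes

w0 ||-/- ~~~p since w3 is accessible from w0 and w3 ||- ~~p.
w3 ||- ~~p: no world accessible from w3 forces ~p.
So the root w0 does not force ~~~p; the model is a countermodel.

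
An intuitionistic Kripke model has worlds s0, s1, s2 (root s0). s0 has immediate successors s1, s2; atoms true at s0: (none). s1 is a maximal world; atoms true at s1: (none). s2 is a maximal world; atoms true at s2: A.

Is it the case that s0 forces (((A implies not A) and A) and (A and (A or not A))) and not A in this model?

s0 does not force (((A implies not A) and A) and (A and (A or not A))) and not A since s0 fails ((A implies not A) and A) and (A and (A or not A)).

No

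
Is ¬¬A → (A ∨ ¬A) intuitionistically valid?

No

This is a variant of double-negation elimination (deriving excluded middle from double negation), which is not intuitionistically valid.
A Kripke countermodel: worlds s0, s1; order generated by s0 ≤ s1; atoms true at each world — s0:{}; s1:{A}.
s0 ⊮ ¬¬A → (A ∨ ¬A): already at s0 itself, s0 ⊩ ¬¬A but s0 ⊮ A ∨ ¬A.
s0 ⊮ A ∨ ¬A: neither disjunct is forced at s0.
s0 lacks atom A, so s0 ⊮ A.
So the root s0 does not force the formula.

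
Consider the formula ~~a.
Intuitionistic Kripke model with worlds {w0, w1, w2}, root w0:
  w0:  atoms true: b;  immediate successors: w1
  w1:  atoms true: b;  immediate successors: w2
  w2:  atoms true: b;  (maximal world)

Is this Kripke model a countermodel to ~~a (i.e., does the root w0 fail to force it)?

Yes

w0 ||-/- ~~a since w0 is accessible from w0 and w0 ||- ~a.
w0 ||- ~a: no world accessible from w0 forces a.
So the root w0 does not force ~~a; the model is a countermodel.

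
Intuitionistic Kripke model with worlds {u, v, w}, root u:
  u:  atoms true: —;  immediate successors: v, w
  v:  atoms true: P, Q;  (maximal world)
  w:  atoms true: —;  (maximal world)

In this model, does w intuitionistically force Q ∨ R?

w ⊮ Q ∨ R: neither disjunct is forced at w.
w lacks atom Q, so w ⊮ Q.

No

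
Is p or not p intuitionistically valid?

This is the law of excluded middle, which is not intuitionistically valid.
A Kripke countermodel: worlds u, v; order generated by u <= v; atoms true at each world — u:{}; v:{p}.
u does not force p or not p: neither disjunct is forced at u.
u lacks atom p, so u does not force p.
So the root u does not force the formula.

No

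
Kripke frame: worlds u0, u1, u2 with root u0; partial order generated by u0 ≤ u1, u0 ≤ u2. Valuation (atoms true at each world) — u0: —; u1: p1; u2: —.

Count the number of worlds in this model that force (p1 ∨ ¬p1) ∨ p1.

2

u0: does not force it — u0 ⊮ (p1 ∨ ¬p1) ∨ p1: neither disjunct is forced at u0.
u1: forces it.
u2: forces it.
Worlds forcing the formula: {u1, u2}.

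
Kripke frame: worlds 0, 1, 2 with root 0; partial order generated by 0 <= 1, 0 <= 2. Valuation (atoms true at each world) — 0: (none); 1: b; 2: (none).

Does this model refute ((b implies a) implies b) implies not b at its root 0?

0 does not force ((b implies a) implies b) implies not b: at the accessible world 1, 1 forces (b implies a) implies b but 1 does not force not b.
1 does not force not b since 1 is accessible from 1 and 1 forces b.
So the root 0 does not force ((b implies a) implies b) implies not b; the model is a countermodel.

Yes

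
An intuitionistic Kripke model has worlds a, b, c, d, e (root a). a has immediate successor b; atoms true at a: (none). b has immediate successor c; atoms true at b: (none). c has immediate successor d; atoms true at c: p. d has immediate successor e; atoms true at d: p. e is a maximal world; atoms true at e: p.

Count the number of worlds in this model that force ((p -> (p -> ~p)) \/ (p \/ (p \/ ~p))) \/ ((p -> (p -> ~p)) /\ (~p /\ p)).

a: does not force it — a ||-/- ((p -> (p -> ~p)) \/ (p \/ (p \/ ~p))) \/ ((p -> (p -> ~p)) /\ (~p /\ p)): neither disjunct is forced at a.
b: does not force it.
c: forces it.
d: forces it.
e: forces it.
Worlds forcing the formula: {c, d, e}.

3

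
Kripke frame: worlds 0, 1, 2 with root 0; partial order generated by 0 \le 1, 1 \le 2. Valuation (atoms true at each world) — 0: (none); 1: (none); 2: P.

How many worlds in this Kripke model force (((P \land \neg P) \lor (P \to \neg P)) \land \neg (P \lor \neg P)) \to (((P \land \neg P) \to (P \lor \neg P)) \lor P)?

3

0: forces it.
1: forces it.
2: forces it.
Worlds forcing the formula: {0, 1, 2}.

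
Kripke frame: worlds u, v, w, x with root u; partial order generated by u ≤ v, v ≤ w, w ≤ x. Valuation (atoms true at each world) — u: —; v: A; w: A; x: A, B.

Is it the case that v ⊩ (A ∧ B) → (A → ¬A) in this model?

No

v ⊮ (A ∧ B) → (A → ¬A): at the accessible world x, x ⊩ A ∧ B but x ⊮ A → ¬A.
x ⊮ A → ¬A: already at x itself, x ⊩ A but x ⊮ ¬A.
x ⊮ ¬A since x is accessible from x and x ⊩ A.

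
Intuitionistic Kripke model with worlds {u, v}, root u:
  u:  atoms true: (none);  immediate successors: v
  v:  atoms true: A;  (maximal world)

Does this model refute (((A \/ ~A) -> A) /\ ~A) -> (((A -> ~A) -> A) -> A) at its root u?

u ||- (((A \/ ~A) -> A) /\ ~A) -> (((A -> ~A) -> A) -> A) vacuously: no world accessible from u forces the antecedent ((A \/ ~A) -> A) /\ ~A.
So the root u forces (((A \/ ~A) -> A) /\ ~A) -> (((A -> ~A) -> A) -> A); the model is not a countermodel.

No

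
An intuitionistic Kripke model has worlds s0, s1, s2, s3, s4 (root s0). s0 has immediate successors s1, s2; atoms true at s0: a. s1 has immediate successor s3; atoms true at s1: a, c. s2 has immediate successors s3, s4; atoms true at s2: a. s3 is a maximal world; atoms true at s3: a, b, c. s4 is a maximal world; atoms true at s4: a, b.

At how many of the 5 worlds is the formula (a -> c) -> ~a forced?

1

s0: does not force it — s0 ||-/- (a -> c) -> ~a: at the accessible world s1, s1 ||- a -> c but s1 ||-/- ~a.
s1: does not force it — s1 ||-/- (a -> c) -> ~a: already at s1 itself, s1 ||- a -> c but s1 ||-/- ~a.
s2: does not force it.
s3: does not force it.
s4: forces it.
Worlds forcing the formula: {s4}.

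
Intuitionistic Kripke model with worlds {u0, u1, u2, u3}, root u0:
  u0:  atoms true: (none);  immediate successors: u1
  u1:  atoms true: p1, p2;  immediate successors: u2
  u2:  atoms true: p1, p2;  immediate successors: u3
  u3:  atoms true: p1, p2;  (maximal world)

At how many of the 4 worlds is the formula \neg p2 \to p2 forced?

u0: forces it.
u1: forces it.
u2: forces it.
u3: forces it.
Worlds forcing the formula: {u0, u1, u2, u3}.

4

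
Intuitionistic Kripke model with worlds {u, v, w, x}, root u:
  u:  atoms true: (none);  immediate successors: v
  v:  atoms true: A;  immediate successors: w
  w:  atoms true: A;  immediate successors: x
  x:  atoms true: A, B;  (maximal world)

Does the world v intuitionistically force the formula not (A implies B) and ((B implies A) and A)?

v does not force not (A implies B) and ((B implies A) and A) since v fails not (A implies B).

No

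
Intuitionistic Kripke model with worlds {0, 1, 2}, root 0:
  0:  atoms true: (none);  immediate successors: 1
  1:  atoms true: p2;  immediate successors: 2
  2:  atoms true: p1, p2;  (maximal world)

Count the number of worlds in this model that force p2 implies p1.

0: does not force it — 0 does not force p2 implies p1: at the accessible world 1, 1 forces p2 but 1 does not force p1.
1: does not force it — 1 does not force p2 implies p1: already at 1 itself, 1 forces p2 but 1 does not force p1.
2: forces it.
Worlds forcing the formula: {2}.

1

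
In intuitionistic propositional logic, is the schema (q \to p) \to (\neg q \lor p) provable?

This is the material-implication-as-disjunction principle, which is not intuitionistically valid.
A Kripke countermodel: worlds a, b; order generated by a \le b; atoms true at each world — a:{}; b:{p,q}.
a \nVdash (q \to p) \to (\neg q \lor p): already at a itself, a \Vdash q \to p but a \nVdash \neg q \lor p.
a \nVdash \neg q \lor p: neither disjunct is forced at a.
a \nVdash \neg q since b is accessible from a and b \Vdash q.
So the root a does not force the formula.

No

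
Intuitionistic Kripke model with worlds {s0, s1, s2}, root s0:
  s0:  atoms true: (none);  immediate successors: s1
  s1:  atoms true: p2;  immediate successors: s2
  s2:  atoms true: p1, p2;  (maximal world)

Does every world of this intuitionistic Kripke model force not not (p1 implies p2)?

Yes

s0 forces not not (p1 implies p2): no world accessible from s0 forces not (p1 implies p2).
Since the root s0 forces not not (p1 implies p2) and forcing is persistent (monotone upward), every world forces it.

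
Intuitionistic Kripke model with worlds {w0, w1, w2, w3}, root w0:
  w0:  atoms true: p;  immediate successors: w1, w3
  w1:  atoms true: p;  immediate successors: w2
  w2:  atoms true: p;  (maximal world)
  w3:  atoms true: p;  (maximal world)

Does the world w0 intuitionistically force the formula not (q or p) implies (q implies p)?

w0 forces not (q or p) implies (q implies p) vacuously: no world accessible from w0 forces the antecedent not (q or p).

Yes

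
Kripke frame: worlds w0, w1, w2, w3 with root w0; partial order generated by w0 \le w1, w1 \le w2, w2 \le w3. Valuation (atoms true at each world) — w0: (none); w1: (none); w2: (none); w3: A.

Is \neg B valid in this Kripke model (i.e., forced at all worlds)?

Yes

w0 \Vdash \neg B: no world accessible from w0 forces B.
Since the root w0 forces \neg B and forcing is persistent (monotone upward), every world forces it.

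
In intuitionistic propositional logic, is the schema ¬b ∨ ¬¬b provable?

This is the weak law of excluded middle, which is not intuitionistically valid.
A Kripke countermodel: worlds 0, 1, 2; order generated by 0 ≤ 1, 0 ≤ 2; atoms true at each world — 0:{}; 1:{b}; 2:{}.
0 ⊮ ¬b ∨ ¬¬b: neither disjunct is forced at 0.
0 ⊮ ¬b since 1 is accessible from 0 and 1 ⊩ b.
So the root 0 does not force the formula.

No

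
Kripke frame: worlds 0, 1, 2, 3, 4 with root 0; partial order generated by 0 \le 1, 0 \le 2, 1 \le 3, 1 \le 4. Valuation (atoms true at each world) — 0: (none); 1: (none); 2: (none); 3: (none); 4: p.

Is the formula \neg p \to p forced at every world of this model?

Not every world: 0 \nVdash \neg p \to p.
0 \nVdash \neg p \to p: at the accessible world 2, 2 \Vdash \neg p but 2 \nVdash p.
2 lacks atom p, so 2 \nVdash p.

No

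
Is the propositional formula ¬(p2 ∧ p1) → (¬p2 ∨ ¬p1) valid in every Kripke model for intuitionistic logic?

This is the constructively invalid direction of De Morgan's law for conjunction, which is not intuitionistically valid.
A Kripke countermodel: worlds a, b, c; order generated by a ≤ b, a ≤ c; atoms true at each world — a:{}; b:{p2}; c:{p1}.
a ⊮ ¬(p2 ∧ p1) → (¬p2 ∨ ¬p1): already at a itself, a ⊩ ¬(p2 ∧ p1) but a ⊮ ¬p2 ∨ ¬p1.
a ⊮ ¬p2 ∨ ¬p1: neither disjunct is forced at a.
a ⊮ ¬p2 since b is accessible from a and b ⊩ p2.
So the root a does not force the formula.

No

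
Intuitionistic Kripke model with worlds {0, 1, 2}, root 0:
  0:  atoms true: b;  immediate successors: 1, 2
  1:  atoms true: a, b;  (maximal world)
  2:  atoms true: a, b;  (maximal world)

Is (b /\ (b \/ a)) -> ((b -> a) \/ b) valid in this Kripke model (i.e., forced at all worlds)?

Yes

0 ||- (b /\ (b \/ a)) -> ((b -> a) \/ b): every world accessible from 0 that forces b /\ (b \/ a) (namely 0, 1, 2) also forces (b -> a) \/ b.
Since the root 0 forces (b /\ (b \/ a)) -> ((b -> a) \/ b) and forcing is persistent (monotone upward), every world forces it.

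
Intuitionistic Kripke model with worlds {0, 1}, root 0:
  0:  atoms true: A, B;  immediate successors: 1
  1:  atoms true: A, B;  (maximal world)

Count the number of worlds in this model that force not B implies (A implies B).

0: forces it.
1: forces it.
Worlds forcing the formula: {0, 1}.

2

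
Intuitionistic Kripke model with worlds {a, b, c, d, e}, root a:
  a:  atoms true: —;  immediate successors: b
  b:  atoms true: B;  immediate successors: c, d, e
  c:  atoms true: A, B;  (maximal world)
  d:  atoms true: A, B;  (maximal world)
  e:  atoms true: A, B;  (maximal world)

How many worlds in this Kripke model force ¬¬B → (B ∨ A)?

4

a: does not force it — a ⊮ ¬¬B → (B ∨ A): already at a itself, a ⊩ ¬¬B but a ⊮ B ∨ A.
b: forces it.
c: forces it.
d: forces it.
e: forces it.
Worlds forcing the formula: {b, c, d, e}.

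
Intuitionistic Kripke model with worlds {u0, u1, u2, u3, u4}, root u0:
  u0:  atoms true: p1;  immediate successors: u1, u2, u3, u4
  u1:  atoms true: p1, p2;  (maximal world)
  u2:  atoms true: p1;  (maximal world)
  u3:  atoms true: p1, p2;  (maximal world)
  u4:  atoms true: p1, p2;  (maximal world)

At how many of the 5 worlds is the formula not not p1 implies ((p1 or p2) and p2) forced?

3

u0: does not force it — u0 does not force not not p1 implies ((p1 or p2) and p2): already at u0 itself, u0 forces not not p1 but u0 does not force (p1 or p2) and p2.
u1: forces it.
u2: does not force it — u2 does not force not not p1 implies ((p1 or p2) and p2): already at u2 itself, u2 forces not not p1 but u2 does not force (p1 or p2) and p2.
u3: forces it.
u4: forces it.
Worlds forcing the formula: {u1, u3, u4}.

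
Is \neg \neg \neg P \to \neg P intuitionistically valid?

Yes

This is triple-negation reduction, which is intuitionistically derivable.
Assume \neg \neg \neg P and suppose P. Then \neg \neg P (double-negation introduction), contradicting \neg \neg \neg P. So \neg P.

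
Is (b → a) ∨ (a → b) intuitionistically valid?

This is the Gödel–Dummett linearity axiom, which is not intuitionistically valid.
A Kripke countermodel: worlds s0, s1, s2; order generated by s0 ≤ s1, s0 ≤ s2; atoms true at each world — s0:{}; s1:{b}; s2:{a}.
s0 ⊮ (b → a) ∨ (a → b): neither disjunct is forced at s0.
s0 ⊮ b → a: at the accessible world s1, s1 ⊩ b but s1 ⊮ a.
s1 lacks atom a, so s1 ⊮ a.
So the root s0 does not force the formula.

No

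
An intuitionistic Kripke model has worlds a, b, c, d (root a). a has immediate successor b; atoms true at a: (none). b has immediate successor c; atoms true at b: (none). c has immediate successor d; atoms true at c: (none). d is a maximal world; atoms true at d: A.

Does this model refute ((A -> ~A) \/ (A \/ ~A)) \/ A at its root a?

a ||-/- ((A -> ~A) \/ (A \/ ~A)) \/ A: neither disjunct is forced at a.
a ||-/- (A -> ~A) \/ (A \/ ~A): neither disjunct is forced at a.
a ||-/- A -> ~A: at the accessible world d, d ||- A but d ||-/- ~A.
d ||-/- ~A since d is accessible from d and d ||- A.
So the root a does not force ((A -> ~A) \/ (A \/ ~A)) \/ A; the model is a countermodel.

Yes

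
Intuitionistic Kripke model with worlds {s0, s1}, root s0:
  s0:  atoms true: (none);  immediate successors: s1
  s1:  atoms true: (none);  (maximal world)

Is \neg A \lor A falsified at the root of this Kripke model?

s0 \Vdash \neg A \lor A via the disjunct \neg A.
So the root s0 forces \neg A \lor A; the model is not a countermodel.

No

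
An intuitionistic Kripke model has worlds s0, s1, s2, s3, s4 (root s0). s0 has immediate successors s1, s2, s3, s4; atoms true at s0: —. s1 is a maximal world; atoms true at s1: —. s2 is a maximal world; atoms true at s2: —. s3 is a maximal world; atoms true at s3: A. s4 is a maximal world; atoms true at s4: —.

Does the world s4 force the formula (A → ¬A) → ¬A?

s4 ⊩ (A → ¬A) → ¬A: every world accessible from s4 that forces A → ¬A (namely s4) also forces ¬A.

Yes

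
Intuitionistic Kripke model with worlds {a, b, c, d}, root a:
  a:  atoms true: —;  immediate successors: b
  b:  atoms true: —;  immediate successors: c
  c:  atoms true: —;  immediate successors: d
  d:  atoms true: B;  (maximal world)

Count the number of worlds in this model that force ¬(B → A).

4

a: forces it.
b: forces it.
c: forces it.
d: forces it.
Worlds forcing the formula: {a, b, c, d}.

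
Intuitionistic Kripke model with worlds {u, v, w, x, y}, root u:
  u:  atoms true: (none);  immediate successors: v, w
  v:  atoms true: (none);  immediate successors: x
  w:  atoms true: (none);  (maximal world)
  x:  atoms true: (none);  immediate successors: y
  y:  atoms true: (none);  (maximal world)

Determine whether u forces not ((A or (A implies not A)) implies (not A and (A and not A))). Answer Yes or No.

Yes

u forces not ((A or (A implies not A)) implies (not A and (A and not A))): no world accessible from u forces (A or (A implies not A)) implies (not A and (A and not A)).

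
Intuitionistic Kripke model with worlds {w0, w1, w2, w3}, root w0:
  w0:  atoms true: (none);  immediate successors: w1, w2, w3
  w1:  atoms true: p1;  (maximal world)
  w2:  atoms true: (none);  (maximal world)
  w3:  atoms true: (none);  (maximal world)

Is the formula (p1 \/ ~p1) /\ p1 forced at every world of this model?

No

Not every world: w0 ||-/- (p1 \/ ~p1) /\ p1.
w0 ||-/- (p1 \/ ~p1) /\ p1 since w0 fails p1 \/ ~p1.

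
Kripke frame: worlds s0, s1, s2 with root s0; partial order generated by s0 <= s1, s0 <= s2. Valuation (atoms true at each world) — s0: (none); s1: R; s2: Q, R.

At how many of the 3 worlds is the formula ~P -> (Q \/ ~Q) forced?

2

s0: does not force it — s0 ||-/- ~P -> (Q \/ ~Q): already at s0 itself, s0 ||- ~P but s0 ||-/- Q \/ ~Q.
s1: forces it.
s2: forces it.
Worlds forcing the formula: {s1, s2}.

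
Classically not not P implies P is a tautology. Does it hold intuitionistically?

This is double-negation elimination, which is not intuitionistically valid.
A Kripke countermodel: worlds s0, s1; order generated by s0 <= s1; atoms true at each world — s0:{}; s1:{P}.
s0 does not force not not P implies P: already at s0 itself, s0 forces not not P but s0 does not force P.
s0 lacks atom P, so s0 does not force P.
So the root s0 does not force the formula.

No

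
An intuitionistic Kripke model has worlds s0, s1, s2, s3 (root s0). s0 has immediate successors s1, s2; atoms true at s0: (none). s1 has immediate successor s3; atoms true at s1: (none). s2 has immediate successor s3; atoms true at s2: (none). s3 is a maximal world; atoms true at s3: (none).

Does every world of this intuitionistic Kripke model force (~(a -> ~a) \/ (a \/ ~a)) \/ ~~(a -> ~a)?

s0 ||- (~(a -> ~a) \/ (a \/ ~a)) \/ ~~(a -> ~a) via the disjunct ~(a -> ~a) \/ (a \/ ~a).
Since the root s0 forces (~(a -> ~a) \/ (a \/ ~a)) \/ ~~(a -> ~a) and forcing is persistent (monotone upward), every world forces it.

Yes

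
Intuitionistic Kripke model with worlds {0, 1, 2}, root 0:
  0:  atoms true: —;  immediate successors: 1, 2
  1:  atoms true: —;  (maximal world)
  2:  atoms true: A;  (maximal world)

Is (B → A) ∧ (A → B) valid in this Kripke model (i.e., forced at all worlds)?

Not every world: 0 ⊮ (B → A) ∧ (A → B).
0 ⊮ (B → A) ∧ (A → B) since 0 fails A → B.

No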